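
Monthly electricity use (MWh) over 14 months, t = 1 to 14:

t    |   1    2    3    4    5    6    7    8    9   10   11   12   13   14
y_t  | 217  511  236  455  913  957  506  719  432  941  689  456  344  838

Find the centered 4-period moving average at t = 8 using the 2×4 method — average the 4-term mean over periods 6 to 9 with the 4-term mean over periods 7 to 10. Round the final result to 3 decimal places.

651.500

Sum over 6–9: 957 + 506 + 719 + 432 = 2614
Sum over 7–10: 506 + 719 + 432 + 941 = 2598
CMA at t=8 = (2614 + 2598) / (2·4) = 5212 / 8 = 651.500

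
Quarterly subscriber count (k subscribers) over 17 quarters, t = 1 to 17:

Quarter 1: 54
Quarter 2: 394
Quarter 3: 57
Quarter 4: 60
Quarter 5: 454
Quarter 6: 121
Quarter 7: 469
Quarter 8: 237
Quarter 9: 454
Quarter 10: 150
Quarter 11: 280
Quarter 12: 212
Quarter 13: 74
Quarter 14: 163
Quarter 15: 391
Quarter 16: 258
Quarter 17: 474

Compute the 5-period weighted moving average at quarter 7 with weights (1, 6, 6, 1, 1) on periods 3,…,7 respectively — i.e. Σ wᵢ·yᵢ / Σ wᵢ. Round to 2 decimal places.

Weighted sum: 1·57 + 6·60 + 6·454 + 1·121 + 1·469 = 57 + 360 + 2724 + 121 + 469 = 3731
Weight total: 1 + 6 + 6 + 1 + 1 = 15
WMA = 3731 / 15 = 248.73

248.73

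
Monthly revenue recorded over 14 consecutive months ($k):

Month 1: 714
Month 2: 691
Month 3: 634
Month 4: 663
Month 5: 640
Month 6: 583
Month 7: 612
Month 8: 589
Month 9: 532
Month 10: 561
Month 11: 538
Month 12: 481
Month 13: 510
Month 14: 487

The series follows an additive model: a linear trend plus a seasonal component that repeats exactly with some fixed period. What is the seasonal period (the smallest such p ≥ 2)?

3

First differences y_{t+1} − y_t: -23, -57, 29, -23, -57, 29, -23, -57, …
The difference pattern repeats every 3 terms and not for any smaller step, so p = 3.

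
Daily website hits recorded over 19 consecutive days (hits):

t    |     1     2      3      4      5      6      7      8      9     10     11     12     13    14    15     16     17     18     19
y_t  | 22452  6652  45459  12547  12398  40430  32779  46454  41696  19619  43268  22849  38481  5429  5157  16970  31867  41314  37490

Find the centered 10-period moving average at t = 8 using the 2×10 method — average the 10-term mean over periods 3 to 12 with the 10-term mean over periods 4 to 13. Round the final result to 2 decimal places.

Sum over 3–12: 45459 + 12547 + 12398 + 40430 + 32779 + 46454 + 41696 + 19619 + 43268 + 22849 = 317499
Sum over 4–13: 12547 + 12398 + 40430 + 32779 + 46454 + 41696 + 19619 + 43268 + 22849 + 38481 = 310521
CMA at t=8 = (317499 + 310521) / (2·10) = 628020 / 20 = 31401.00

31401.00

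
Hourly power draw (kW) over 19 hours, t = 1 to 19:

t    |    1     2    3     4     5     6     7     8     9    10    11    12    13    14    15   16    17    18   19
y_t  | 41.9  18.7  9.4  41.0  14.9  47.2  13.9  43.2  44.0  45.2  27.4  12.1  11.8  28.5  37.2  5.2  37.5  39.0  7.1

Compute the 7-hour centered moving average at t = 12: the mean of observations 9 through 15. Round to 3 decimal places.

Sum of periods 9–15: 44.0 + 45.2 + 27.4 + 12.1 + 11.8 + 28.5 + 37.2 = 206.2
Divide by 7: 206.2 / 7 = 29.457

29.457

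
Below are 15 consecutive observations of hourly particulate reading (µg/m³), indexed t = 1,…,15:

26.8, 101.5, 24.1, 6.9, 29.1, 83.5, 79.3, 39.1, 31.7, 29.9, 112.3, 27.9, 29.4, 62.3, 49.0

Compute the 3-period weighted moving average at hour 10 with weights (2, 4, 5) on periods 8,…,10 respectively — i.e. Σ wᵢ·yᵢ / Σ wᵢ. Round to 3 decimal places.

Weighted sum: 2·39.1 + 4·31.7 + 5·29.9 = 78.2 + 126.8 + 149.5 = 354.5
Weight total: 2 + 4 + 5 = 11
WMA = 354.5 / 11 = 32.227

32.227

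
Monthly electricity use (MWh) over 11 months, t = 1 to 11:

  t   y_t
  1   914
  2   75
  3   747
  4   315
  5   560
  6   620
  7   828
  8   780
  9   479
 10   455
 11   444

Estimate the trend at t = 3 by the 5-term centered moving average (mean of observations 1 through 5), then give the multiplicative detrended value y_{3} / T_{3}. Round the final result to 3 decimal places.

1.430

Trend T_3 = (914 + 75 + 747 + 315 + 560) / 5 = 2611/5 = 522.20000
Ratio to trend: 747 / 522.20000 = 1.430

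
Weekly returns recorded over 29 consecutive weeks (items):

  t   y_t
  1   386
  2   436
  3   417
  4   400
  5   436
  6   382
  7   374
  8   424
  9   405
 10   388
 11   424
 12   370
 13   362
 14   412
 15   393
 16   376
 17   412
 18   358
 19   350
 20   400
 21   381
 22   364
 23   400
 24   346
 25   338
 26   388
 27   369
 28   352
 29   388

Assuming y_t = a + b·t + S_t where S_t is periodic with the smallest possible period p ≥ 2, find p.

First differences y_{t+1} − y_t: 50, -19, -17, 36, -54, -8, 50, -19, -17, 36, -54, -8, 50, -19, …
The difference pattern repeats every 6 terms and not for any smaller step, so p = 6.

6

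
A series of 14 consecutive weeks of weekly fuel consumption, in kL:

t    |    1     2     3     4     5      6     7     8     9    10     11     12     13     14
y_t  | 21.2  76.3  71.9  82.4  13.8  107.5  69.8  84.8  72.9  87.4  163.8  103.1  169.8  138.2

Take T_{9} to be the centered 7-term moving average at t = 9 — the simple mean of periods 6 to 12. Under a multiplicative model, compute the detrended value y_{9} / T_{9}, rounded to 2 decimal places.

0.74

Trend T_9 = (107.5 + 69.8 + 84.8 + 72.9 + 87.4 + 163.8 + 103.1) / 7 = 689.3/7 = 98.4714
Ratio to trend: 72.9 / 98.4714 = 0.74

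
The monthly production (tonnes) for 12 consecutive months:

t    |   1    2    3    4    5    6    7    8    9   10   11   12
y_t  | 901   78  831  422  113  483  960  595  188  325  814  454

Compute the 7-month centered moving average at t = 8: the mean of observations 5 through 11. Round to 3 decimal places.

496.857

Sum of periods 5–11: 113 + 483 + 960 + 595 + 188 + 325 + 814 = 3478
Divide by 7: 3478 / 7 = 496.857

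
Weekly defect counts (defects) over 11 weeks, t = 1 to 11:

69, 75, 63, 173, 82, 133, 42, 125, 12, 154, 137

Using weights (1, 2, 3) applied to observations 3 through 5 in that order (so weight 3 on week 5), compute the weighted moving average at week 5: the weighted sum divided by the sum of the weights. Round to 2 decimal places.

Weighted sum: 1·63 + 2·173 + 3·82 = 63 + 346 + 246 = 655
Weight total: 1 + 2 + 3 = 6
WMA = 655 / 6 = 109.17

109.17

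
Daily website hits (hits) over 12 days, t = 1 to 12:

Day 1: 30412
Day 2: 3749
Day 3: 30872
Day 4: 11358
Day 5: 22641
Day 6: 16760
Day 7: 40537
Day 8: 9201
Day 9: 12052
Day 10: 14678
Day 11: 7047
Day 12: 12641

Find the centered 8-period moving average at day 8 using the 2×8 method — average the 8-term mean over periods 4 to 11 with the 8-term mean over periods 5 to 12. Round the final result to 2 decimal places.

Sum over 4–11: 11358 + 22641 + 16760 + 40537 + 9201 + 12052 + 14678 + 7047 = 134274
Sum over 5–12: 22641 + 16760 + 40537 + 9201 + 12052 + 14678 + 7047 + 12641 = 135557
CMA at t=8 = (134274 + 135557) / (2·8) = 269831 / 16 = 16864.44

16864.44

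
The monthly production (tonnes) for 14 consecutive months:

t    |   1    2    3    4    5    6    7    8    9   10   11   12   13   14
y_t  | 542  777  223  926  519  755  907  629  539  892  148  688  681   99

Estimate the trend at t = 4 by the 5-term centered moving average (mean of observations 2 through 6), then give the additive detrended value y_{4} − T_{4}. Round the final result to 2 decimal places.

286.00

Trend T_4 = (777 + 223 + 926 + 519 + 755) / 5 = 3200/5 = 640.0000
Detrended value: 926 − 640.0000 = 286.00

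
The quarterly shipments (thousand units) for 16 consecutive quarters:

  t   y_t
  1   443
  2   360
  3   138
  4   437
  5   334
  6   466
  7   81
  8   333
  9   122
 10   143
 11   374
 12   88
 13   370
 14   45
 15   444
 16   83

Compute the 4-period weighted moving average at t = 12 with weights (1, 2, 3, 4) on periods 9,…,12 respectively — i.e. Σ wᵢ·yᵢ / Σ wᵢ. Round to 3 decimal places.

188.200

Weighted sum: 1·122 + 2·143 + 3·374 + 4·88 = 122 + 286 + 1122 + 352 = 1882
Weight total: 1 + 2 + 3 + 4 = 10
WMA = 1882 / 10 = 188.200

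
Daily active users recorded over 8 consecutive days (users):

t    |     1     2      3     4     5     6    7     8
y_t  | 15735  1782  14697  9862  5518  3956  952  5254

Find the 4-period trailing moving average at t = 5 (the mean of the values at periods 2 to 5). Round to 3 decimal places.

Sum of periods 2–5: 1782 + 14697 + 9862 + 5518 = 31859
Divide by 4: 31859 / 4 = 7964.750

7964.750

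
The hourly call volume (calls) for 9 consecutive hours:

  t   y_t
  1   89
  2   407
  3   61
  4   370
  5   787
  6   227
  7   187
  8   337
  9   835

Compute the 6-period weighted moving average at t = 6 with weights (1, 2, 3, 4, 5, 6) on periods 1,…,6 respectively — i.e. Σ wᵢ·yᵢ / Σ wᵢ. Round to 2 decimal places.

Weighted sum: 1·89 + 2·407 + 3·61 + 4·370 + 5·787 + 6·227 = 89 + 814 + 183 + 1480 + 3935 + 1362 = 7863
Weight total: 1 + 2 + 3 + 4 + 5 + 6 = 21
WMA = 7863 / 21 = 374.43

374.43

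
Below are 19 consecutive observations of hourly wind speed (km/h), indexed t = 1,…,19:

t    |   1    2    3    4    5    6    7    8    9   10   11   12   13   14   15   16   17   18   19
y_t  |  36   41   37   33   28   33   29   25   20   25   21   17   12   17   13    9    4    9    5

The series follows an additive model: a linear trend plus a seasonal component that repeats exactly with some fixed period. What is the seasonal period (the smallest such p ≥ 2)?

4

First differences y_{t+1} − y_t: 5, -4, -4, -5, 5, -4, -4, -5, 5, -4, …
The difference pattern repeats every 4 terms and not for any smaller step, so p = 4.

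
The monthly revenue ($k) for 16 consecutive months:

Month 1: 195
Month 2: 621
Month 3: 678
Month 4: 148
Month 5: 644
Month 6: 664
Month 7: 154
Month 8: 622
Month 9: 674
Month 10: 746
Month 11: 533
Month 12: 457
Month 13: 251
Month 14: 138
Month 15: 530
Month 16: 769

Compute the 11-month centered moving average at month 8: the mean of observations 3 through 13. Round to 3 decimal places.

Sum of periods 3–13: 678 + 148 + 644 + 664 + 154 + 622 + 674 + 746 + 533 + 457 + 251 = 5571
Divide by 11: 5571 / 11 = 506.455

506.455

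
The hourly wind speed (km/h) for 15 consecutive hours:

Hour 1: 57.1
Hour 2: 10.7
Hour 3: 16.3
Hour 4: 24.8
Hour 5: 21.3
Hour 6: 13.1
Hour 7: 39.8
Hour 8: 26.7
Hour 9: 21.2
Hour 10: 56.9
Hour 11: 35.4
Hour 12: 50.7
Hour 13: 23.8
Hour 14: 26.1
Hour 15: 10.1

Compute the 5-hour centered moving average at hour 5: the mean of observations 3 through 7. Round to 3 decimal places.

23.060

Sum of periods 3–7: 16.3 + 24.8 + 21.3 + 13.1 + 39.8 = 115.3
Divide by 5: 115.3 / 5 = 23.060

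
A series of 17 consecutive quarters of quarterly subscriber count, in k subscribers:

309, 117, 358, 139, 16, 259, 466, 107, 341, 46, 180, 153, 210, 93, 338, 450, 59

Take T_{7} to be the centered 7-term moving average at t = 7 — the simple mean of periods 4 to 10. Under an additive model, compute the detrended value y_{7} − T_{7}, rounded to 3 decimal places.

Trend T_7 = (139 + 16 + 259 + 466 + 107 + 341 + 46) / 7 = 1374/7 = 196.28571
Detrended value: 466 − 196.28571 = 269.714

269.714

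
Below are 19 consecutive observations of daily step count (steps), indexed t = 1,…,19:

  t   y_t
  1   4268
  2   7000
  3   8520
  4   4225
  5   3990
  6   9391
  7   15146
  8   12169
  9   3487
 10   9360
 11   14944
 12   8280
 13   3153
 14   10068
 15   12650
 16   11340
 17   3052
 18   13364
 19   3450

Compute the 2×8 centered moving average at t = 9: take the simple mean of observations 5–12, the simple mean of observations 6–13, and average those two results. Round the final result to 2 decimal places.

9543.56

Sum over 5–12: 3990 + 9391 + 15146 + 12169 + 3487 + 9360 + 14944 + 8280 = 76767
Sum over 6–13: 9391 + 15146 + 12169 + 3487 + 9360 + 14944 + 8280 + 3153 = 75930
CMA at t=9 = (76767 + 75930) / (2·8) = 152697 / 16 = 9543.56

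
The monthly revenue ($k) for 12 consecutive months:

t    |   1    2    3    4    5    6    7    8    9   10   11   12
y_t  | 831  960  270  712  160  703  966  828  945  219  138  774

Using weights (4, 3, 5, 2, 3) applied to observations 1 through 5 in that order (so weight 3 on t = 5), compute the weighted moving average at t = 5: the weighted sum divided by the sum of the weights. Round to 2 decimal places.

Weighted sum: 4·831 + 3·960 + 5·270 + 2·712 + 3·160 = 3324 + 2880 + 1350 + 1424 + 480 = 9458
Weight total: 4 + 3 + 5 + 2 + 3 = 17
WMA = 9458 / 17 = 556.35

556.35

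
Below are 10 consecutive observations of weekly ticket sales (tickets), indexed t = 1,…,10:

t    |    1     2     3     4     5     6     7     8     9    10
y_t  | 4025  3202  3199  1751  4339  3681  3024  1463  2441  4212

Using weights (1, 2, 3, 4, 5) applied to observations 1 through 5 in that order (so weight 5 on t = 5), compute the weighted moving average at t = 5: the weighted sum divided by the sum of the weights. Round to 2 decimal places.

3248.33

Weighted sum: 1·4025 + 2·3202 + 3·3199 + 4·1751 + 5·4339 = 4025 + 6404 + 9597 + 7004 + 21695 = 48725
Weight total: 1 + 2 + 3 + 4 + 5 = 15
WMA = 48725 / 15 = 3248.33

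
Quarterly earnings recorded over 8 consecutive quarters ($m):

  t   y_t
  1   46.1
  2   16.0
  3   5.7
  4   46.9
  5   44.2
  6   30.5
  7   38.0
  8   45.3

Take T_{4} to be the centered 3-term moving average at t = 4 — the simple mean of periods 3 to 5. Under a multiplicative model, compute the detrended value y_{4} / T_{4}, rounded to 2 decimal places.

1.45

Trend T_4 = (5.7 + 46.9 + 44.2) / 3 = 96.8/3 = 32.2667
Ratio to trend: 46.9 / 32.2667 = 1.45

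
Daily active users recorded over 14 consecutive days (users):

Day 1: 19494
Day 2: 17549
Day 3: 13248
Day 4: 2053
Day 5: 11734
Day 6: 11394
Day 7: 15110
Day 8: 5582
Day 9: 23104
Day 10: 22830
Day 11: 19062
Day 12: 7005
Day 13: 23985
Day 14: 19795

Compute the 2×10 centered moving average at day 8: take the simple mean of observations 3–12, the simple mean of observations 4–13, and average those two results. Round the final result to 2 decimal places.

Sum over 3–12: 13248 + 2053 + 11734 + 11394 + 15110 + 5582 + 23104 + 22830 + 19062 + 7005 = 131122
Sum over 4–13: 2053 + 11734 + 11394 + 15110 + 5582 + 23104 + 22830 + 19062 + 7005 + 23985 = 141859
CMA at t=8 = (131122 + 141859) / (2·10) = 272981 / 20 = 13649.05

13649.05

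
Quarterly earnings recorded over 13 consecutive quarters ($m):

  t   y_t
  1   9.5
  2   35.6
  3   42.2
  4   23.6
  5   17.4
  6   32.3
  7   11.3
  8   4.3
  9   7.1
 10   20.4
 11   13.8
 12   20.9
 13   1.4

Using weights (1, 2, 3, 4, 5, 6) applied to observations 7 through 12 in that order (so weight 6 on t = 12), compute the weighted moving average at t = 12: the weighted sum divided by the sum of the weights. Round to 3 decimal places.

15.105

Weighted sum: 1·11.3 + 2·4.3 + 3·7.1 + 4·20.4 + 5·13.8 + 6·20.9 = 11.3 + 8.6 + 21.3 + 81.6 + 69.0 + 125.4 = 317.2
Weight total: 1 + 2 + 3 + 4 + 5 + 6 = 21
WMA = 317.2 / 21 = 15.105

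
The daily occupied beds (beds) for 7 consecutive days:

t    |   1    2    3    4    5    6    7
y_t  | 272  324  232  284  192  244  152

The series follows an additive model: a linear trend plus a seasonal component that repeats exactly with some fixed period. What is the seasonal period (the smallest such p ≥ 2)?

2

First differences y_{t+1} − y_t: 52, -92, 52, -92, 52, -92, …
The difference pattern repeats every 2 terms and not for any smaller step, so p = 2.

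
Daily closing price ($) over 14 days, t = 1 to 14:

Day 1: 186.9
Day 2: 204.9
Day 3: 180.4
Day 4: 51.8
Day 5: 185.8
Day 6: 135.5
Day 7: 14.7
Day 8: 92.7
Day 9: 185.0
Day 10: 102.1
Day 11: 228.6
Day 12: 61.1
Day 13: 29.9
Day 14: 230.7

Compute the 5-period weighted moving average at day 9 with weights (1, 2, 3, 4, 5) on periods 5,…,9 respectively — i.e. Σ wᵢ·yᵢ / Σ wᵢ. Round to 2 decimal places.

Weighted sum: 1·185.8 + 2·135.5 + 3·14.7 + 4·92.7 + 5·185.0 = 185.8 + 271.0 + 44.1 + 370.8 + 925.0 = 1796.7
Weight total: 1 + 2 + 3 + 4 + 5 = 15
WMA = 1796.7 / 15 = 119.78

119.78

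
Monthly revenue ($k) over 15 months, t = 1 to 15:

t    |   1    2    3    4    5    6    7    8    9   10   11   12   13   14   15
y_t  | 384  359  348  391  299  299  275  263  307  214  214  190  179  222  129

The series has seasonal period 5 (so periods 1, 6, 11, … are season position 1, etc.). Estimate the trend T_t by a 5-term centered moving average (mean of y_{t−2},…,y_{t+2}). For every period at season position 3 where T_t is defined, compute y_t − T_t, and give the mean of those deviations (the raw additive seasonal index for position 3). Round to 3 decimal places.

-8.200

Season position 3 occurs at t = 3, 8, 13 (where T_t is defined).
t=3: T_3 = 356.20000; y_3 − T_3 = 348 − 356.20000 = -8.20000
t=8: T_8 = 271.60000; y_8 − T_8 = 263 − 271.60000 = -8.60000
t=13: T_13 = 186.80000; y_13 − T_13 = 179 − 186.80000 = -7.80000
Mean deviation: (-8.20000 + -8.60000 + -7.80000) / 3 = -8.200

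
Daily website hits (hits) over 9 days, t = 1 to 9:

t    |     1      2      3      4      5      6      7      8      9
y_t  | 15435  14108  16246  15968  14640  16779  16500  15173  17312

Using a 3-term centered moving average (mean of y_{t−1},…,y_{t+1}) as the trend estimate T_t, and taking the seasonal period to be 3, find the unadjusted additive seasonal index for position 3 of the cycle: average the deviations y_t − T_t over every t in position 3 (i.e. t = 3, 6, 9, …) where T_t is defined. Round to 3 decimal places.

805.667

Season position 3 occurs at t = 3, 6 (where T_t is defined).
t=3: T_3 = 15440.66667; y_3 − T_3 = 16246 − 15440.66667 = 805.33333
t=6: T_6 = 15973.00000; y_6 − T_6 = 16779 − 15973.00000 = 806.00000
Mean deviation: (805.33333 + 806.00000) / 2 = 805.667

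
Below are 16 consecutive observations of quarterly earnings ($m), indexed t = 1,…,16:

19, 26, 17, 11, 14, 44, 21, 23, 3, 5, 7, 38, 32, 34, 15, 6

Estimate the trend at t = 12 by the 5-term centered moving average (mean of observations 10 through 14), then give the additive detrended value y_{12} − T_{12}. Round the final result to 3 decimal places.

14.800

Trend T_12 = (5 + 7 + 38 + 32 + 34) / 5 = 116/5 = 23.20000
Detrended value: 38 − 23.20000 = 14.800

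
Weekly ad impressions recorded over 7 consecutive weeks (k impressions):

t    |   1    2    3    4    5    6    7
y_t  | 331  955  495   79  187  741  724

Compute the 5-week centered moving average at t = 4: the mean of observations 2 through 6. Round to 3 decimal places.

Sum of periods 2–6: 955 + 495 + 79 + 187 + 741 = 2457
Divide by 5: 2457 / 5 = 491.400

491.400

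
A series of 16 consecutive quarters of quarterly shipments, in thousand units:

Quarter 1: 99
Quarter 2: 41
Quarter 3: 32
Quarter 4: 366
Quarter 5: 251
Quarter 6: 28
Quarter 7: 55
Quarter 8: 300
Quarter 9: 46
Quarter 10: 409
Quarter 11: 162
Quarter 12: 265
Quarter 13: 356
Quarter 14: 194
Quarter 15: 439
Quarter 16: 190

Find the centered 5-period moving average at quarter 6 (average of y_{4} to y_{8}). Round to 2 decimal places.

Sum of periods 4–8: 366 + 251 + 28 + 55 + 300 = 1000
Divide by 5: 1000 / 5 = 200.00

200.00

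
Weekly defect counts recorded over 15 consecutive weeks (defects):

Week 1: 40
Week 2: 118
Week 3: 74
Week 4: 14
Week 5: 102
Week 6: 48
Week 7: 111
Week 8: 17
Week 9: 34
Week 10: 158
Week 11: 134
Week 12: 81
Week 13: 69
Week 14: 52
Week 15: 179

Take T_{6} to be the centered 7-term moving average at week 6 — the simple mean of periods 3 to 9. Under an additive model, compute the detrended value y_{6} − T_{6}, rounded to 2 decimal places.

Trend T_6 = (74 + 14 + 102 + 48 + 111 + 17 + 34) / 7 = 400/7 = 57.1429
Detrended value: 48 − 57.1429 = -9.14

-9.14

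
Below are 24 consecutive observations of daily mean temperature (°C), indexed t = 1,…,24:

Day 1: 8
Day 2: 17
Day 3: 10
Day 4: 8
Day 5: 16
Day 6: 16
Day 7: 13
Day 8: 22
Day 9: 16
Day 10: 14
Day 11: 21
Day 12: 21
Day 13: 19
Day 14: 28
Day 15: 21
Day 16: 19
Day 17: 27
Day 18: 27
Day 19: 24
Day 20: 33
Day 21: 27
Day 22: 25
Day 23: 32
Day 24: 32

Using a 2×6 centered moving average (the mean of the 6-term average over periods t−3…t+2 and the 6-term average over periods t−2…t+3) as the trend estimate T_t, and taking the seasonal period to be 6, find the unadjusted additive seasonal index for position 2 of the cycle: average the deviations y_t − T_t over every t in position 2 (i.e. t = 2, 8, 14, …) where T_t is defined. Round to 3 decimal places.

Season position 2 occurs at t = 8, 14, 20 (where T_t is defined).
t=8: T_8 = 16.58333; y_8 − T_8 = 22 − 16.58333 = 5.41667
t=14: T_14 = 22.00000; y_14 − T_14 = 28 − 22.00000 = 6.00000
t=20: T_20 = 27.58333; y_20 − T_20 = 33 − 27.58333 = 5.41667
Mean deviation: (5.41667 + 6.00000 + 5.41667) / 3 = 5.611

5.611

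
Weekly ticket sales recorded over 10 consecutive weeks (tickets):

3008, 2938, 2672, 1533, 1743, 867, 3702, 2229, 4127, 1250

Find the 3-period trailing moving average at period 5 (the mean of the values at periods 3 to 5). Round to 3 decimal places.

Sum of periods 3–5: 2672 + 1533 + 1743 = 5948
Divide by 3: 5948 / 3 = 1982.667

1982.667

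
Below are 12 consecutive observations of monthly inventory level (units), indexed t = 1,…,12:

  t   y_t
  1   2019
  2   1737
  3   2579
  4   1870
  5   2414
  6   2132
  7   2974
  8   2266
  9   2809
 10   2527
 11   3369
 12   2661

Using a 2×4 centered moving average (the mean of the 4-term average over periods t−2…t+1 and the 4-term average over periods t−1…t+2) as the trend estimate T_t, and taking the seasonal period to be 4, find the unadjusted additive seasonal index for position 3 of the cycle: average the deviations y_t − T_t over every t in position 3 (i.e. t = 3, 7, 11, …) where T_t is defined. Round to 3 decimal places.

Season position 3 occurs at t = 3, 7 (where T_t is defined).
t=3: T_3 = 2100.62500; y_3 − T_3 = 2579 − 2100.62500 = 478.37500
t=7: T_7 = 2495.87500; y_7 − T_7 = 2974 − 2495.87500 = 478.12500
Mean deviation: (478.37500 + 478.12500) / 2 = 478.250

478.250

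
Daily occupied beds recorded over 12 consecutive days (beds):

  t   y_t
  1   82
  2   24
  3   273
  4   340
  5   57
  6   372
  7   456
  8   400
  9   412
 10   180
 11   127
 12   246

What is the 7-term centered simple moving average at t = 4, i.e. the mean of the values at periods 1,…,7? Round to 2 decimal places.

Sum of periods 1–7: 82 + 24 + 273 + 340 + 57 + 372 + 456 = 1604
Divide by 7: 1604 / 7 = 229.14

229.14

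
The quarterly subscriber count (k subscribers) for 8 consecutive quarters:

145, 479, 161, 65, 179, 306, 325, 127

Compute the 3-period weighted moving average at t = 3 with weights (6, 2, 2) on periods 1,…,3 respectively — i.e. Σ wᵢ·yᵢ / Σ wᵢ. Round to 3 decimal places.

215.000

Weighted sum: 6·145 + 2·479 + 2·161 = 870 + 958 + 322 = 2150
Weight total: 6 + 2 + 2 = 10
WMA = 2150 / 10 = 215.000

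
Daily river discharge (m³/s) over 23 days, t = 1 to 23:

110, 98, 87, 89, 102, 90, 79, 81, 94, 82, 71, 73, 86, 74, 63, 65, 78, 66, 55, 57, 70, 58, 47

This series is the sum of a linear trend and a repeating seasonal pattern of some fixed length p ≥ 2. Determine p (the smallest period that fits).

4

First differences y_{t+1} − y_t: -12, -11, 2, 13, -12, -11, 2, 13, -12, -11, …
The difference pattern repeats every 4 terms and not for any smaller step, so p = 4.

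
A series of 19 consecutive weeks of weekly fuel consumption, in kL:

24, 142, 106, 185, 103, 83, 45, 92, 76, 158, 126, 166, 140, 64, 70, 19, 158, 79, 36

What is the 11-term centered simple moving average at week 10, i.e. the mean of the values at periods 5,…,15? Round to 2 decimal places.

Sum of periods 5–15: 103 + 83 + 45 + 92 + 76 + 158 + 126 + 166 + 140 + 64 + 70 = 1123
Divide by 11: 1123 / 11 = 102.09

102.09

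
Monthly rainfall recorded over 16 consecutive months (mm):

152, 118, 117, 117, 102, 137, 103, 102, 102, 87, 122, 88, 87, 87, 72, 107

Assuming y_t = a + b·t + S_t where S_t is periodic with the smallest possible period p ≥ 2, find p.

First differences y_{t+1} − y_t: -34, -1, 0, -15, 35, -34, -1, 0, -15, 35, -34, -1, …
The difference pattern repeats every 5 terms and not for any smaller step, so p = 5.

5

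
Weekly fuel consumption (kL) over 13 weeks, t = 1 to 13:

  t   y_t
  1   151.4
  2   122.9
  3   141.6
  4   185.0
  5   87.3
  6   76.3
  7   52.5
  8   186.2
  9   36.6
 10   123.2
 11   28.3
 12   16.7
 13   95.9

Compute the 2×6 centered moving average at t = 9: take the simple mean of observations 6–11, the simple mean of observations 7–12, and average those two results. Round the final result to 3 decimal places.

78.883

Sum over 6–11: 76.3 + 52.5 + 186.2 + 36.6 + 123.2 + 28.3 = 503.1
Sum over 7–12: 52.5 + 186.2 + 36.6 + 123.2 + 28.3 + 16.7 = 443.5
CMA at t=9 = (503.1 + 443.5) / (2·6) = 946.6 / 12 = 78.883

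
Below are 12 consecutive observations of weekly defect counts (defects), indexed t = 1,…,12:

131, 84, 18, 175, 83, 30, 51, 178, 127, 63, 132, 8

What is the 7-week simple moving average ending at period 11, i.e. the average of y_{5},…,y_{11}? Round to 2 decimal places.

94.86

Sum of periods 5–11: 83 + 30 + 51 + 178 + 127 + 63 + 132 = 664
Divide by 7: 664 / 7 = 94.86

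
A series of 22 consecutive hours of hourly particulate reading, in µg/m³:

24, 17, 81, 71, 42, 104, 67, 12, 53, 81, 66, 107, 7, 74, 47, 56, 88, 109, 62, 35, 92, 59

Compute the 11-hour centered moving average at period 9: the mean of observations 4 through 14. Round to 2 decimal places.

Sum of periods 4–14: 71 + 42 + 104 + 67 + 12 + 53 + 81 + 66 + 107 + 7 + 74 = 684
Divide by 11: 684 / 11 = 62.18

62.18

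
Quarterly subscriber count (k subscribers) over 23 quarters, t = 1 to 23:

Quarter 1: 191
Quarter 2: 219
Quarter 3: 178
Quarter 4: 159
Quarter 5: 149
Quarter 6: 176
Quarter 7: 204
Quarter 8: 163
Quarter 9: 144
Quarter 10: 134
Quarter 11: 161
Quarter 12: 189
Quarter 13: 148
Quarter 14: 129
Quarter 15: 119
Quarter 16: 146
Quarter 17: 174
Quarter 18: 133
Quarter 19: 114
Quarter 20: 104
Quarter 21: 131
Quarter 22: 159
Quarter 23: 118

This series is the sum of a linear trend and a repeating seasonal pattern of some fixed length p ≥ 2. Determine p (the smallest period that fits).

5

First differences y_{t+1} − y_t: 28, -41, -19, -10, 27, 28, -41, -19, -10, 27, 28, -41, …
The difference pattern repeats every 5 terms and not for any smaller step, so p = 5.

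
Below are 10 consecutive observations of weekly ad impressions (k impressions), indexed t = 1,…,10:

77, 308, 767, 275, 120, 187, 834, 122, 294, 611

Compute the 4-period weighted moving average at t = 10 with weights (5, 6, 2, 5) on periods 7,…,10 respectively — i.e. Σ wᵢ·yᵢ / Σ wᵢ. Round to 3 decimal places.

Weighted sum: 5·834 + 6·122 + 2·294 + 5·611 = 4170 + 732 + 588 + 3055 = 8545
Weight total: 5 + 6 + 2 + 5 = 18
WMA = 8545 / 18 = 474.722

474.722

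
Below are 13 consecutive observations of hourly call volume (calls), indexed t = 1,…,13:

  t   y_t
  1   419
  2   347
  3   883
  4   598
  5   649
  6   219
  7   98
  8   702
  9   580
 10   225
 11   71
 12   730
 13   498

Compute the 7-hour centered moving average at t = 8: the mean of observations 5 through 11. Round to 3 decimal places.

363.429

Sum of periods 5–11: 649 + 219 + 98 + 702 + 580 + 225 + 71 = 2544
Divide by 7: 2544 / 7 = 363.429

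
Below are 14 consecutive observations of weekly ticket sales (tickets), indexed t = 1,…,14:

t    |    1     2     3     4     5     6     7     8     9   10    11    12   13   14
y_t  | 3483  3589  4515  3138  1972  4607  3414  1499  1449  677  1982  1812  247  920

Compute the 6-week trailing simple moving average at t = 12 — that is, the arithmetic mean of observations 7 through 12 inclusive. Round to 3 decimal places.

Sum of periods 7–12: 3414 + 1499 + 1449 + 677 + 1982 + 1812 = 10833
Divide by 6: 10833 / 6 = 1805.500

1805.500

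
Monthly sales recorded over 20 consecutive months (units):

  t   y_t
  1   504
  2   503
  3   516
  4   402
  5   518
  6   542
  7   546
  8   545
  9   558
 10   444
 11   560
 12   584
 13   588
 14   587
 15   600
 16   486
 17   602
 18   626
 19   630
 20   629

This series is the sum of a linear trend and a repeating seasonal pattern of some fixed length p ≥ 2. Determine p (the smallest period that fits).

6

First differences y_{t+1} − y_t: -1, 13, -114, 116, 24, 4, -1, 13, -114, 116, 24, 4, -1, 13, …
The difference pattern repeats every 6 terms and not for any smaller step, so p = 6.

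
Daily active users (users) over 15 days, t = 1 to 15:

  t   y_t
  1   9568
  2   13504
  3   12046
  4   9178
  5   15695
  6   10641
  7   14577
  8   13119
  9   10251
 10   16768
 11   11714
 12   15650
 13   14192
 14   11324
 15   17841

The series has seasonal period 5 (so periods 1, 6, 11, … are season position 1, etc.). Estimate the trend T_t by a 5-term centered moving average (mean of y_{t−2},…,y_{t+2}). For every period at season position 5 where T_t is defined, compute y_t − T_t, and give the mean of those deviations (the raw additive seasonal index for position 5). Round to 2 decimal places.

Season position 5 occurs at t = 5, 10 (where T_t is defined).
t=5: T_5 = 12427.4000; y_5 − T_5 = 15695 − 12427.4000 = 3267.6000
t=10: T_10 = 13500.4000; y_10 − T_10 = 16768 − 13500.4000 = 3267.6000
Mean deviation: (3267.6000 + 3267.6000) / 2 = 3267.60

3267.60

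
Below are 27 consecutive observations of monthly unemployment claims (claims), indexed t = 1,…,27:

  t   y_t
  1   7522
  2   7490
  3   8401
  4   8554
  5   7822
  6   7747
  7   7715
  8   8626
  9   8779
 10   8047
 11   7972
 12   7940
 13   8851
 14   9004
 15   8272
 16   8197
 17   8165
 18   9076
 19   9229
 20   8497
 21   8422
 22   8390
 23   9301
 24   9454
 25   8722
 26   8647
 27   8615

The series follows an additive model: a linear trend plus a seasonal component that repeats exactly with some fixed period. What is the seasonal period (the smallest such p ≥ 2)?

5

First differences y_{t+1} − y_t: -32, 911, 153, -732, -75, -32, 911, 153, -732, -75, -32, 911, …
The difference pattern repeats every 5 terms and not for any smaller step, so p = 5.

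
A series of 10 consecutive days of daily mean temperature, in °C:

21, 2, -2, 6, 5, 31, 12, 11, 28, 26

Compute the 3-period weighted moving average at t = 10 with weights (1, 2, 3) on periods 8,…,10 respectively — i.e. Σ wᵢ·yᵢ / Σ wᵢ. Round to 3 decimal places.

24.167

Weighted sum: 1·11 + 2·28 + 3·26 = 11 + 56 + 78 = 145
Weight total: 1 + 2 + 3 = 6
WMA = 145 / 6 = 24.167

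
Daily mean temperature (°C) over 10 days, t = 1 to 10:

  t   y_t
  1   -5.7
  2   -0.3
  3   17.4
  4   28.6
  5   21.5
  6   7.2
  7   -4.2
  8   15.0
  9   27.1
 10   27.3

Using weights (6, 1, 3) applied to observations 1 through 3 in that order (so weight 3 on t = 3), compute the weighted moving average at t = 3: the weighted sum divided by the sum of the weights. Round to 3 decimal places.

1.770

Weighted sum: 6·-5.7 + 1·-0.3 + 3·17.4 = -34.2 + -0.3 + 52.2 = 17.7
Weight total: 6 + 1 + 3 = 10
WMA = 17.7 / 10 = 1.770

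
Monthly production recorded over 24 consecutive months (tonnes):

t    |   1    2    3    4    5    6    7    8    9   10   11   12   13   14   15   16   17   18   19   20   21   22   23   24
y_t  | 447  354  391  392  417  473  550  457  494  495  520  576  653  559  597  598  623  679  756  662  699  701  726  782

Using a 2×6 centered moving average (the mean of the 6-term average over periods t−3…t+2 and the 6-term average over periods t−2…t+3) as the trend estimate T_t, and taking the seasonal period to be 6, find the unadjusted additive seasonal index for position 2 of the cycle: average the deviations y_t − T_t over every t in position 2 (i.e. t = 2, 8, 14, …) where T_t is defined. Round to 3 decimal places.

Season position 2 occurs at t = 8, 14, 20 (where T_t is defined).
t=8: T_8 = 489.58333; y_8 − T_8 = 457 − 489.58333 = -32.58333
t=14: T_14 = 592.41667; y_14 − T_14 = 559 − 592.41667 = -33.41667
t=20: T_20 = 695.25000; y_20 − T_20 = 662 − 695.25000 = -33.25000
Mean deviation: (-32.58333 + -33.41667 + -33.25000) / 3 = -33.083

-33.083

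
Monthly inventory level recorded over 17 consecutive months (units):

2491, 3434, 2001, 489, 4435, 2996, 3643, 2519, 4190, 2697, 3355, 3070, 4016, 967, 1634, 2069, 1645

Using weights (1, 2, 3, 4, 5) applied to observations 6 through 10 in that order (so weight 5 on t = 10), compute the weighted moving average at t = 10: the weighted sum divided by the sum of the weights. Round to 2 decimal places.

3205.60

Weighted sum: 1·2996 + 2·3643 + 3·2519 + 4·4190 + 5·2697 = 2996 + 7286 + 7557 + 16760 + 13485 = 48084
Weight total: 1 + 2 + 3 + 4 + 5 = 15
WMA = 48084 / 15 = 3205.60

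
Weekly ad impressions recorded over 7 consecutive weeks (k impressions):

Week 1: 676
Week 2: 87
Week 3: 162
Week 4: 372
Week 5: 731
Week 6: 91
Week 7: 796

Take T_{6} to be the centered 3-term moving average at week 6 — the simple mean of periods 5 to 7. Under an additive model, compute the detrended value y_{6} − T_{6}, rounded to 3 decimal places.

-448.333

Trend T_6 = (731 + 91 + 796) / 3 = 1618/3 = 539.33333
Detrended value: 91 − 539.33333 = -448.333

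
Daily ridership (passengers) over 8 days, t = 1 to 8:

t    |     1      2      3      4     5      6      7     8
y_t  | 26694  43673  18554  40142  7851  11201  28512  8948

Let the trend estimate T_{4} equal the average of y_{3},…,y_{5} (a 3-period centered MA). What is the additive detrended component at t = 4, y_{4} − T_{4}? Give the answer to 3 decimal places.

17959.667

Trend T_4 = (18554 + 40142 + 7851) / 3 = 66547/3 = 22182.33333
Detrended value: 40142 − 22182.33333 = 17959.667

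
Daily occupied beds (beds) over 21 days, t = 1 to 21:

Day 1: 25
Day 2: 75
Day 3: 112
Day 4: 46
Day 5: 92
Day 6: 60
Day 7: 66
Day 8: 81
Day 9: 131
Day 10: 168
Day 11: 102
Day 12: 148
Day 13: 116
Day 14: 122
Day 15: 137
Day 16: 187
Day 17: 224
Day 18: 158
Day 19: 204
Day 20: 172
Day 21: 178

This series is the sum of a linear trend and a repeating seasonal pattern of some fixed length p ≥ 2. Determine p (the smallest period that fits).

7

First differences y_{t+1} − y_t: 50, 37, -66, 46, -32, 6, 15, 50, 37, -66, 46, -32, 6, 15, 50, 37, …
The difference pattern repeats every 7 terms and not for any smaller step, so p = 7.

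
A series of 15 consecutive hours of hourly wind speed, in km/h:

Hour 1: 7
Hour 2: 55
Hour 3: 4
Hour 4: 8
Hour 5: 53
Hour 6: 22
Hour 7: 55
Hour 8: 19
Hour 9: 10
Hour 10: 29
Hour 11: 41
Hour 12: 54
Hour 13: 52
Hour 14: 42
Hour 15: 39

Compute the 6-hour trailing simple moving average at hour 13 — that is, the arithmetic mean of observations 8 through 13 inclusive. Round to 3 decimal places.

34.167

Sum of periods 8–13: 19 + 10 + 29 + 41 + 54 + 52 = 205
Divide by 6: 205 / 6 = 34.167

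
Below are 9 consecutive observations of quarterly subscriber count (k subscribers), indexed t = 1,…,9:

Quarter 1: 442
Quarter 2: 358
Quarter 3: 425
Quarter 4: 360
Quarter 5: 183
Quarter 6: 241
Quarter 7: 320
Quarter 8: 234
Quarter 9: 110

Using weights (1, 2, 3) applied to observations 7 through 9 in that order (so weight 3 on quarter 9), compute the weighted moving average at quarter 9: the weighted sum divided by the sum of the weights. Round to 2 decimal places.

186.33

Weighted sum: 1·320 + 2·234 + 3·110 = 320 + 468 + 330 = 1118
Weight total: 1 + 2 + 3 = 6
WMA = 1118 / 6 = 186.33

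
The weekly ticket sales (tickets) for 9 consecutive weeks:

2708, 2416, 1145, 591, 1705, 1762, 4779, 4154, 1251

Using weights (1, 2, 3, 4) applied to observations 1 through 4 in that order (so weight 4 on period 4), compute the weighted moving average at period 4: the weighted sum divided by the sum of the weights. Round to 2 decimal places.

1333.90

Weighted sum: 1·2708 + 2·2416 + 3·1145 + 4·591 = 2708 + 4832 + 3435 + 2364 = 13339
Weight total: 1 + 2 + 3 + 4 = 10
WMA = 13339 / 10 = 1333.90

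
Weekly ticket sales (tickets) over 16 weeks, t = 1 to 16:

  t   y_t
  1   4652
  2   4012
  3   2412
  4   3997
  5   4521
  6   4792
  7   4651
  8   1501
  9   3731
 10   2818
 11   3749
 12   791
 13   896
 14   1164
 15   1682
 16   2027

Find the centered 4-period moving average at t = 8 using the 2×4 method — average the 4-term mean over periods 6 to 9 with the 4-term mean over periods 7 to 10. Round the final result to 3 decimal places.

3422.000

Sum over 6–9: 4792 + 4651 + 1501 + 3731 = 14675
Sum over 7–10: 4651 + 1501 + 3731 + 2818 = 12701
CMA at t=8 = (14675 + 12701) / (2·4) = 27376 / 8 = 3422.000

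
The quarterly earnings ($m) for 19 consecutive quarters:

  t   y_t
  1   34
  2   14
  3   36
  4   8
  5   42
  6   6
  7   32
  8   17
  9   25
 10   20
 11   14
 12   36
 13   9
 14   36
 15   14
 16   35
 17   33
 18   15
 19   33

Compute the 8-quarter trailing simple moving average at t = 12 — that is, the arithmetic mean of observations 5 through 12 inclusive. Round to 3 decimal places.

24.000

Sum of periods 5–12: 42 + 6 + 32 + 17 + 25 + 20 + 14 + 36 = 192
Divide by 8: 192 / 8 = 24.000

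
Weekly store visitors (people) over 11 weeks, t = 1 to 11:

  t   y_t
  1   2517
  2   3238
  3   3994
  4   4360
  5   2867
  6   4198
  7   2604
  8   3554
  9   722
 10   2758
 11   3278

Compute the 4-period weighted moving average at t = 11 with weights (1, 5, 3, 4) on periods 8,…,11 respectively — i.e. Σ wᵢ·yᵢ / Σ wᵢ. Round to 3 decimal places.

2196.154

Weighted sum: 1·3554 + 5·722 + 3·2758 + 4·3278 = 3554 + 3610 + 8274 + 13112 = 28550
Weight total: 1 + 5 + 3 + 4 = 13
WMA = 28550 / 13 = 2196.154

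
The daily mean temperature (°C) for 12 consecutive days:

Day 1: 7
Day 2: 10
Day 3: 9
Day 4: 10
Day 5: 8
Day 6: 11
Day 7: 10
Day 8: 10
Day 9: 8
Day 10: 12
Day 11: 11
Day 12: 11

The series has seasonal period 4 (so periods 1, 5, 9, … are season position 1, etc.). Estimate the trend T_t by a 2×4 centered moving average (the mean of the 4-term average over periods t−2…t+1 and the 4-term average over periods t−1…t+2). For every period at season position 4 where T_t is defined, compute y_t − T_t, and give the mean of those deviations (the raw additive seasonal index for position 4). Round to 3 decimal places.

0.375

Season position 4 occurs at t = 4, 8 (where T_t is defined).
t=4: T_4 = 9.37500; y_4 − T_4 = 10 − 9.37500 = 0.62500
t=8: T_8 = 9.87500; y_8 − T_8 = 10 − 9.87500 = 0.12500
Mean deviation: (0.62500 + 0.12500) / 2 = 0.375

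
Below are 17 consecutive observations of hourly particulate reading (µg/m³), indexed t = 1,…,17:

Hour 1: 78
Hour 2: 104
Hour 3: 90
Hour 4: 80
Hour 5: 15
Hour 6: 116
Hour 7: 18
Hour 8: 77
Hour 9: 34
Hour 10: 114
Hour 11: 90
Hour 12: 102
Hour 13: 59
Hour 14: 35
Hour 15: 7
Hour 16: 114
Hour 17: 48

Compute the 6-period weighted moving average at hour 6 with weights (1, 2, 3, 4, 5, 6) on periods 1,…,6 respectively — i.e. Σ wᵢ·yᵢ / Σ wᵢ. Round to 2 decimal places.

Weighted sum: 1·78 + 2·104 + 3·90 + 4·80 + 5·15 + 6·116 = 78 + 208 + 270 + 320 + 75 + 696 = 1647
Weight total: 1 + 2 + 3 + 4 + 5 + 6 = 21
WMA = 1647 / 21 = 78.43

78.43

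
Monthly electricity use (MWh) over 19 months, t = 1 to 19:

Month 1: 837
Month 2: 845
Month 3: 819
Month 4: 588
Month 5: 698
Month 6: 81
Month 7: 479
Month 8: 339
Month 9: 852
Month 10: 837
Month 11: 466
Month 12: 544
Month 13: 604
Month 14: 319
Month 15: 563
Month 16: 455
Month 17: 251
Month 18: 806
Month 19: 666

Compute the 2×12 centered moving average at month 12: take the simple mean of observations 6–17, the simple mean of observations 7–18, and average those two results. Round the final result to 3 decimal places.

512.708

Sum over 6–17: 81 + 479 + 339 + 852 + 837 + 466 + 544 + 604 + 319 + 563 + 455 + 251 = 5790
Sum over 7–18: 479 + 339 + 852 + 837 + 466 + 544 + 604 + 319 + 563 + 455 + 251 + 806 = 6515
CMA at t=12 = (5790 + 6515) / (2·12) = 12305 / 24 = 512.708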